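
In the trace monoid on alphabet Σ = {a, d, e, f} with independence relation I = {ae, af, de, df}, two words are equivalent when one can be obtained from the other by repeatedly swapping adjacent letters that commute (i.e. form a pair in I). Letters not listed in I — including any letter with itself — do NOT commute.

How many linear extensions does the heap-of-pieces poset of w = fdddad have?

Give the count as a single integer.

piece 0:f — minimal
piece 1:d — minimal
piece 2:d rests on {1:d}
piece 3:d rests on {2:d}
piece 4:a rests on {3:d}
piece 5:d rests on {4:a}
minimal pieces: {0:f, 1:d}
ways to finish when only these pieces remain (= sum over removing one remaining piece with nothing left below it):
  1 left: {0}→1  {5}→1
  2 left: {0,5}→2  {4,5}→1
  3 left: {0,4,5}→3  {3,4,5}→1
  4 left: {0,3,4,5}→4  {2,3,4,5}→1
  placing 0:f first → 1 extensions
  placing 1:d first → 5 extensions
total linear extensions = 6

6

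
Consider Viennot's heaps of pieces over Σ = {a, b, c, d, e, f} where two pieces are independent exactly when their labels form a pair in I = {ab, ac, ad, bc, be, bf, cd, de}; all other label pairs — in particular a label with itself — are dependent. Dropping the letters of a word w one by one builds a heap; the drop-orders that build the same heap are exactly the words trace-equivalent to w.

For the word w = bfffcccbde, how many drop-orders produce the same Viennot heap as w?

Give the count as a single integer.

110

piece 0:b — minimal
piece 1:f — minimal
piece 2:f rests on {1:f}
piece 3:f rests on {2:f}
piece 4:c rests on {3:f}
piece 5:c rests on {4:c}
piece 6:c rests on {5:c}
piece 7:b rests on {0:b}
piece 8:d rests on {3:f, 7:b}
piece 9:e rests on {6:c}
minimal pieces: {0:b, 1:f}
ways to finish when only these pieces remain (= sum over removing one remaining piece with nothing left below it):
  1 left: {8}→1  {9}→1
  2 left: {6,9}→1  {7,8}→1  {8,9}→2
  3 left: {0,7,8}→1  {5,6,9}→1  {6,8,9}→3  {7,8,9}→3
  4 left: {0,7,8,9}→4  {4,5,6,9}→1  {5,6,8,9}→4  {6,7,8,9}→6
  5 left: {0,6,7,8,9}→10  {4,5,6,8,9}→5  {5,6,7,8,9}→10
  6 left: {0,5,6,7,8,9}→20  {3,4,5,6,8,9}→5  {4,5,6,7,8,9}→15
  7 left: {0,4,5,6,7,8,9}→35  {2,3,4,5,6,8,9}→5  {3,4,5,6,7,8,9}→20
  8 left: {0,3,4,5,6,7,8,9}→55  {1,2,3,4,5,6,8,9}→5  {2,3,4,5,6,7,8,9}→25
  placing 0:b first → 30 extensions
  placing 1:f first → 80 extensions
total linear extensions = 110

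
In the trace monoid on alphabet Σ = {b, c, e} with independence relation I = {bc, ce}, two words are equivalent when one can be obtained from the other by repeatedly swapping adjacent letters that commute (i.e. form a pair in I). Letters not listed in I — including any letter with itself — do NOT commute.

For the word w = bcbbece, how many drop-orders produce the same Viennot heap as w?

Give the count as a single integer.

0(b) covers ∅
1(c) covers ∅
2(b) covers 0:b
3(b) covers 2:b
4(e) covers 3:b
5(c) covers 1:c
6(e) covers 4:e
floor of heap: 0:b, 1:c
completions by unplaced set U, small U first (add the entries for U minus each lowest piece of U):
  |U|=1: {5}:1  {6}:1
  |U|=2: {1,5}:1  {4,6}:1  {5,6}:2
  |U|=3: {1,5,6}:3  {3,4,6}:1  {4,5,6}:3
  |U|=4: {1,4,5,6}:6  {2,3,4,6}:1  {3,4,5,6}:4
  |U|=5: {0,2,3,4,6}:1  {1,3,4,5,6}:10  {2,3,4,5,6}:5
  start at 0(b): 15
  start at 1(c): 6
sum over floor = 21

21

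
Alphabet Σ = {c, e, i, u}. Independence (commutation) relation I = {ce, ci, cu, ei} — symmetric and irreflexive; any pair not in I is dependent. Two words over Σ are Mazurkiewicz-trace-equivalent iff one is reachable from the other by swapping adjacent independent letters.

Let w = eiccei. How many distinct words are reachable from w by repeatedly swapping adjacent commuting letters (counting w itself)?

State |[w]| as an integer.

drop 0:e onto floor
drop 1:i onto floor
drop 2:c onto floor
drop 3:c onto {2:c}
drop 4:e onto {0:e}
drop 5:i onto {1:i}
ground layer = {0:e, 1:i, 2:c}
drop-orders for the pieces not yet dropped (sum over which currently-grounded one goes next):
  1 to go: {3} 1  {4} 1  {5} 1
  2 to go: {0,4} 1  {1,5} 1  {2,3} 1  {3,4} 2  {3,5} 2  {4,5} 2
  3 to go: {0,3,4} 3  {0,4,5} 3  {1,3,5} 3  {1,4,5} 3  {2,3,4} 3  {2,3,5} 3  {3,4,5} 6
  4 to go: {0,1,4,5} 6  {0,2,3,4} 6  {0,3,4,5} 12  {1,2,3,5} 6  {1,3,4,5} 12  {2,3,4,5} 12
  if 0:e drops first: 30 orders
  if 1:i drops first: 30 orders
  if 2:c drops first: 30 orders
heap linearizations: 90

90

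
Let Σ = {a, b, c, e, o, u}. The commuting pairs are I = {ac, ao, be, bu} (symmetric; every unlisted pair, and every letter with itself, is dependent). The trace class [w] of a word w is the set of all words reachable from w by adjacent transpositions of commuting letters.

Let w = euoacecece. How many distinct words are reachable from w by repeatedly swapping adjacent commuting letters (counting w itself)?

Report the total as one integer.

3

drop 0:e onto floor
drop 1:u onto {0:e}
drop 2:o onto {1:u}
drop 3:a onto {1:u}
drop 4:c onto {2:o}
drop 5:e onto {3:a, 4:c}
drop 6:c onto {5:e}
drop 7:e onto {6:c}
drop 8:c onto {7:e}
drop 9:e onto {8:c}
ground layer = {0:e}
drop-orders for the pieces not yet dropped (sum over which currently-grounded one goes next):
  1 to go: {9} 1
  2 to go: {8,9} 1
  3 to go: {7,8,9} 1
  4 to go: {6,7,8,9} 1
  5 to go: {5,6,7,8,9} 1
  6 to go: {3,5,6,7,8,9} 1  {4,5,6,7,8,9} 1
  7 to go: {2,4,5,6,7,8,9} 1  {3,4,5,6,7,8,9} 2
  8 to go: {2,3,4,5,6,7,8,9} 3
  if 0:e drops first: 3 orders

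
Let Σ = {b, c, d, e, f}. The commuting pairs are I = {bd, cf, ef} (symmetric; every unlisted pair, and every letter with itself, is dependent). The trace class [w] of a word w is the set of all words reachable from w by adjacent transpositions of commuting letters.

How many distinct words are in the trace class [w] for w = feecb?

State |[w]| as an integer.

#0=f has no predecessor
#1=e has no predecessor
#2=e depends on [1:e]
#3=c depends on [2:e]
#4=b depends on [0:f, 3:c]
sources: [0:f, 1:e]
N(rest) = Σ N(rest − s) over sources s of rest; N(one piece) = 1:
  size 1 → [4]=1
  size 2 → [0,4]=1  [3,4]=1
  size 3 → [0,3,4]=2  [2,3,4]=1
  first=0(f) contributes 1
  first=1(e) contributes 3
|[w]| = 4

4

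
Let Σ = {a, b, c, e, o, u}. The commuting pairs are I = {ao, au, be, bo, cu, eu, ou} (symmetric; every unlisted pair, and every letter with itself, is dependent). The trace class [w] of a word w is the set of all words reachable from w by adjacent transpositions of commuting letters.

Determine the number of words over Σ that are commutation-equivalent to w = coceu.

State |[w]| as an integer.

drop 0:c onto floor
drop 1:o onto {0:c}
drop 2:c onto {1:o}
drop 3:e onto {2:c}
drop 4:u onto floor
ground layer = {0:c, 4:u}
drop-orders for the pieces not yet dropped (sum over which currently-grounded one goes next):
  1 to go: {3} 1  {4} 1
  2 to go: {2,3} 1  {3,4} 2
  3 to go: {1,2,3} 1  {2,3,4} 3
  if 0:c drops first: 4 orders
  if 4:u drops first: 1 orders
heap linearizations: 5

5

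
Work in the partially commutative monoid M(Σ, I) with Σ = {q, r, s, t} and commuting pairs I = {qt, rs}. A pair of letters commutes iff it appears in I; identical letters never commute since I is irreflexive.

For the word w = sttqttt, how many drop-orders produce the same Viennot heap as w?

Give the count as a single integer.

6

#0=s has no predecessor
#1=t depends on [0:s]
#2=t depends on [1:t]
#3=q depends on [0:s]
#4=t depends on [2:t]
#5=t depends on [4:t]
#6=t depends on [5:t]
sources: [0:s]
N(rest) = Σ N(rest − s) over sources s of rest; N(one piece) = 1:
  size 1 → [3]=1  [6]=1
  size 2 → [3,6]=2  [5,6]=1
  size 3 → [3,5,6]=3  [4,5,6]=1
  size 4 → [2,4,5,6]=1  [3,4,5,6]=4
  size 5 → [1,2,4,5,6]=1  [2,3,4,5,6]=5
  first=0(s) contributes 6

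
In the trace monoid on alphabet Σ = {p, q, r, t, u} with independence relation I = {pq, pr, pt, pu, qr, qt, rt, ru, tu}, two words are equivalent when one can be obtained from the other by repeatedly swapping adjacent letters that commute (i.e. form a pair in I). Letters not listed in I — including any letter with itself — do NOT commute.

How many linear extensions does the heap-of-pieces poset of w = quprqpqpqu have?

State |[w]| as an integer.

#0=q has no predecessor
#1=u depends on [0:q]
#2=p has no predecessor
#3=r has no predecessor
#4=q depends on [1:u]
#5=p depends on [2:p]
#6=q depends on [4:q]
#7=p depends on [5:p]
#8=q depends on [6:q]
#9=u depends on [8:q]
sources: [0:q, 2:p, 3:r]
N(rest) = Σ N(rest − s) over sources s of rest; N(one piece) = 1:
  size 1 → [3]=1  [7]=1  [9]=1
  size 2 → [3,7]=2  [3,9]=2  [5,7]=1  [7,9]=2  [8,9]=1
  size 3 → [2,5,7]=1  [3,5,7]=3  [3,7,9]=6  [3,8,9]=3  [5,7,9]=3  [6,8,9]=1  [7,8,9]=3
  size 4 → [2,3,5,7]=4  [2,5,7,9]=4  [3,5,7,9]=12  [3,6,8,9]=4  [3,7,8,9]=12  [4,6,8,9]=1  [5,7,8,9]=6  [6,7,8,9]=4
  size 5 → [1,4,6,8,9]=1  [2,3,5,7,9]=20  [2,5,7,8,9]=10  [3,4,6,8,9]=5  [3,5,7,8,9]=30  [3,6,7,8,9]=20  [4,6,7,8,9]=5  [5,6,7,8,9]=10
  size 6 → [0,1,4,6,8,9]=1  [1,3,4,6,8,9]=6  [1,4,6,7,8,9]=6  [2,3,5,7,8,9]=60  [2,5,6,7,8,9]=20  [3,4,6,7,8,9]=30  [3,5,6,7,8,9]=60  [4,5,6,7,8,9]=15
  size 7 → [0,1,3,4,6,8,9]=7  [0,1,4,6,7,8,9]=7  [1,3,4,6,7,8,9]=42  [1,4,5,6,7,8,9]=21  [2,3,5,6,7,8,9]=140  [2,4,5,6,7,8,9]=35  [3,4,5,6,7,8,9]=105
  size 8 → [0,1,3,4,6,7,8,9]=56  [0,1,4,5,6,7,8,9]=28  [1,2,4,5,6,7,8,9]=56  [1,3,4,5,6,7,8,9]=168  [2,3,4,5,6,7,8,9]=280
  first=0(q) contributes 504
  first=2(p) contributes 252
  first=3(r) contributes 84
|[w]| = 840

840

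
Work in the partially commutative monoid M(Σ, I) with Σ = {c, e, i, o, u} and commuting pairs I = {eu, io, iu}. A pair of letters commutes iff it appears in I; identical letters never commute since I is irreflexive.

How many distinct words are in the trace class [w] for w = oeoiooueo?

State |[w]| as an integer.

9

#0=o has no predecessor
#1=e depends on [0:o]
#2=o depends on [1:e]
#3=i depends on [1:e]
#4=o depends on [2:o]
#5=o depends on [4:o]
#6=u depends on [5:o]
#7=e depends on [3:i, 5:o]
#8=o depends on [6:u, 7:e]
sources: [0:o]
N(rest) = Σ N(rest − s) over sources s of rest; N(one piece) = 1:
  size 1 → [8]=1
  size 2 → [6,8]=1  [7,8]=1
  size 3 → [3,7,8]=1  [6,7,8]=2
  size 4 → [3,6,7,8]=3  [5,6,7,8]=2
  size 5 → [3,5,6,7,8]=5  [4,5,6,7,8]=2
  size 6 → [2,4,5,6,7,8]=2  [3,4,5,6,7,8]=7
  size 7 → [2,3,4,5,6,7,8]=9
  first=0(o) contributes 9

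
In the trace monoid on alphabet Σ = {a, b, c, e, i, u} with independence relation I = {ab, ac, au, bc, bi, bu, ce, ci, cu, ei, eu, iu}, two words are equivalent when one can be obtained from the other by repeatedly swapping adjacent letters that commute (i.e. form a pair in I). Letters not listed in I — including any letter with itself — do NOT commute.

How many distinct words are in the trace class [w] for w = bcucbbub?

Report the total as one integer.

drop 0:b onto floor
drop 1:c onto floor
drop 2:u onto floor
drop 3:c onto {1:c}
drop 4:b onto {0:b}
drop 5:b onto {4:b}
drop 6:u onto {2:u}
drop 7:b onto {5:b}
ground layer = {0:b, 1:c, 2:u}
drop-orders for the pieces not yet dropped (sum over which currently-grounded one goes next):
  1 to go: {3} 1  {6} 1  {7} 1
  2 to go: {1,3} 1  {2,6} 1  {3,6} 2  {3,7} 2  {5,7} 1  {6,7} 2
  3 to go: {1,3,6} 3  {1,3,7} 3  {2,3,6} 3  {2,6,7} 3  {3,5,7} 3  {3,6,7} 6  {4,5,7} 1  {5,6,7} 3
  4 to go: {0,4,5,7} 1  {1,2,3,6} 6  {1,3,5,7} 6  {1,3,6,7} 12  {2,3,6,7} 12  {2,5,6,7} 6  {3,4,5,7} 4  {3,5,6,7} 12  {4,5,6,7} 4
  5 to go: {0,3,4,5,7} 5  {0,4,5,6,7} 5  {1,2,3,6,7} 30  {1,3,4,5,7} 10  {1,3,5,6,7} 30  {2,3,5,6,7} 30  {2,4,5,6,7} 10  {3,4,5,6,7} 20
  6 to go: {0,1,3,4,5,7} 15  {0,2,4,5,6,7} 15  {0,3,4,5,6,7} 30  {1,2,3,5,6,7} 90  {1,3,4,5,6,7} 60  {2,3,4,5,6,7} 60
  if 0:b drops first: 210 orders
  if 1:c drops first: 105 orders
  if 2:u drops first: 105 orders
heap linearizations: 420

420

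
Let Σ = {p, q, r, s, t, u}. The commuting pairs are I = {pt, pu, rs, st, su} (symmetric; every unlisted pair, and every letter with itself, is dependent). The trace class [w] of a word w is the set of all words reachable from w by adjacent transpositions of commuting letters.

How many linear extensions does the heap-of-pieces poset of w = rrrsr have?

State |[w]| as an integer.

5

0(r) covers ∅
1(r) covers 0:r
2(r) covers 1:r
3(s) covers ∅
4(r) covers 2:r
floor of heap: 0:r, 3:s
completions by unplaced set U, small U first (add the entries for U minus each lowest piece of U):
  |U|=1: {3}:1  {4}:1
  |U|=2: {2,4}:1  {3,4}:2
  |U|=3: {1,2,4}:1  {2,3,4}:3
  start at 0(r): 4
  start at 3(s): 1
sum over floor = 5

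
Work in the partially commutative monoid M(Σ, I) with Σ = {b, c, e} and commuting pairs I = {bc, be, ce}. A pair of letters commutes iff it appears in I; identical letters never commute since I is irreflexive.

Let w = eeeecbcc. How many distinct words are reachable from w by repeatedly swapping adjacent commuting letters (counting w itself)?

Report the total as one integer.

280

#0=e has no predecessor
#1=e depends on [0:e]
#2=e depends on [1:e]
#3=e depends on [2:e]
#4=c has no predecessor
#5=b has no predecessor
#6=c depends on [4:c]
#7=c depends on [6:c]
sources: [0:e, 4:c, 5:b]
N(rest) = Σ N(rest − s) over sources s of rest; N(one piece) = 1:
  size 1 → [3]=1  [5]=1  [7]=1
  size 2 → [2,3]=1  [3,5]=2  [3,7]=2  [5,7]=2  [6,7]=1
  size 3 → [1,2,3]=1  [2,3,5]=3  [2,3,7]=3  [3,5,7]=6  [3,6,7]=3  [4,6,7]=1  [5,6,7]=3
  size 4 → [0,1,2,3]=1  [1,2,3,5]=4  [1,2,3,7]=4  [2,3,5,7]=12  [2,3,6,7]=6  [3,4,6,7]=4  [3,5,6,7]=12  [4,5,6,7]=4
  size 5 → [0,1,2,3,5]=5  [0,1,2,3,7]=5  [1,2,3,5,7]=20  [1,2,3,6,7]=10  [2,3,4,6,7]=10  [2,3,5,6,7]=30  [3,4,5,6,7]=20
  size 6 → [0,1,2,3,5,7]=30  [0,1,2,3,6,7]=15  [1,2,3,4,6,7]=20  [1,2,3,5,6,7]=60  [2,3,4,5,6,7]=60
  first=0(e) contributes 140
  first=4(c) contributes 105
  first=5(b) contributes 35
|[w]| = 280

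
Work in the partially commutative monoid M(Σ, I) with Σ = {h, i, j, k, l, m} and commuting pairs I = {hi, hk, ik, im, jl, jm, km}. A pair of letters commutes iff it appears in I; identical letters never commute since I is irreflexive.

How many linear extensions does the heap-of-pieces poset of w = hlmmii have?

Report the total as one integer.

6

piece 0:h — minimal
piece 1:l rests on {0:h}
piece 2:m rests on {1:l}
piece 3:m rests on {2:m}
piece 4:i rests on {1:l}
piece 5:i rests on {4:i}
minimal pieces: {0:h}
ways to finish when only these pieces remain (= sum over removing one remaining piece with nothing left below it):
  1 left: {3}→1  {5}→1
  2 left: {2,3}→1  {3,5}→2  {4,5}→1
  3 left: {2,3,5}→3  {3,4,5}→3
  4 left: {2,3,4,5}→6
  placing 0:h first → 6 extensions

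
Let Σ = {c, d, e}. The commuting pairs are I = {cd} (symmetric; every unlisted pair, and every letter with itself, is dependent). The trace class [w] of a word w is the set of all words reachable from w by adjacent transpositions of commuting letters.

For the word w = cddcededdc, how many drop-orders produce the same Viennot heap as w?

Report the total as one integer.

18

#0=c has no predecessor
#1=d has no predecessor
#2=d depends on [1:d]
#3=c depends on [0:c]
#4=e depends on [2:d, 3:c]
#5=d depends on [4:e]
#6=e depends on [5:d]
#7=d depends on [6:e]
#8=d depends on [7:d]
#9=c depends on [6:e]
sources: [0:c, 1:d]
N(rest) = Σ N(rest − s) over sources s of rest; N(one piece) = 1:
  size 1 → [8]=1  [9]=1
  size 2 → [7,8]=1  [8,9]=2
  size 3 → [7,8,9]=3
  size 4 → [6,7,8,9]=3
  size 5 → [5,6,7,8,9]=3
  size 6 → [4,5,6,7,8,9]=3
  size 7 → [2,4,5,6,7,8,9]=3  [3,4,5,6,7,8,9]=3
  size 8 → [0,3,4,5,6,7,8,9]=3  [1,2,4,5,6,7,8,9]=3  [2,3,4,5,6,7,8,9]=6
  first=0(c) contributes 9
  first=1(d) contributes 9
|[w]| = 18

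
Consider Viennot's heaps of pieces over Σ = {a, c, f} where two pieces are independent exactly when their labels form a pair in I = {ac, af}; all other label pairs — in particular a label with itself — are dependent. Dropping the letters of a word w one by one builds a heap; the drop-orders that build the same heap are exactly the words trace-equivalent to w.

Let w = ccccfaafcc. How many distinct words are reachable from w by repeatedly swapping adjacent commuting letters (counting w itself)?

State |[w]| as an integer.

45

drop 0:c onto floor
drop 1:c onto {0:c}
drop 2:c onto {1:c}
drop 3:c onto {2:c}
drop 4:f onto {3:c}
drop 5:a onto floor
drop 6:a onto {5:a}
drop 7:f onto {4:f}
drop 8:c onto {7:f}
drop 9:c onto {8:c}
ground layer = {0:c, 5:a}
drop-orders for the pieces not yet dropped (sum over which currently-grounded one goes next):
  1 to go: {6} 1  {9} 1
  2 to go: {5,6} 1  {6,9} 2  {8,9} 1
  3 to go: {5,6,9} 3  {6,8,9} 3  {7,8,9} 1
  4 to go: {4,7,8,9} 1  {5,6,8,9} 6  {6,7,8,9} 4
  5 to go: {3,4,7,8,9} 1  {4,6,7,8,9} 5  {5,6,7,8,9} 10
  6 to go: {2,3,4,7,8,9} 1  {3,4,6,7,8,9} 6  {4,5,6,7,8,9} 15
  7 to go: {1,2,3,4,7,8,9} 1  {2,3,4,6,7,8,9} 7  {3,4,5,6,7,8,9} 21
  8 to go: {0,1,2,3,4,7,8,9} 1  {1,2,3,4,6,7,8,9} 8  {2,3,4,5,6,7,8,9} 28
  if 0:c drops first: 36 orders
  if 5:a drops first: 9 orders
heap linearizations: 45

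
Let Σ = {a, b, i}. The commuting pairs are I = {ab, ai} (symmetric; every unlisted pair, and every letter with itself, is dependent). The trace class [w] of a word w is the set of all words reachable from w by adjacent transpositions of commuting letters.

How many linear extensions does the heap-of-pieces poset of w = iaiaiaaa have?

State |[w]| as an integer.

piece 0:i — minimal
piece 1:a — minimal
piece 2:i rests on {0:i}
piece 3:a rests on {1:a}
piece 4:i rests on {2:i}
piece 5:a rests on {3:a}
piece 6:a rests on {5:a}
piece 7:a rests on {6:a}
minimal pieces: {0:i, 1:a}
ways to finish when only these pieces remain (= sum over removing one remaining piece with nothing left below it):
  1 left: {4}→1  {7}→1
  2 left: {2,4}→1  {4,7}→2  {6,7}→1
  3 left: {0,2,4}→1  {2,4,7}→3  {4,6,7}→3  {5,6,7}→1
  4 left: {0,2,4,7}→4  {2,4,6,7}→6  {3,5,6,7}→1  {4,5,6,7}→4
  5 left: {0,2,4,6,7}→10  {1,3,5,6,7}→1  {2,4,5,6,7}→10  {3,4,5,6,7}→5
  6 left: {0,2,4,5,6,7}→20  {1,3,4,5,6,7}→6  {2,3,4,5,6,7}→15
  placing 0:i first → 21 extensions
  placing 1:a first → 35 extensions
total linear extensions = 56

56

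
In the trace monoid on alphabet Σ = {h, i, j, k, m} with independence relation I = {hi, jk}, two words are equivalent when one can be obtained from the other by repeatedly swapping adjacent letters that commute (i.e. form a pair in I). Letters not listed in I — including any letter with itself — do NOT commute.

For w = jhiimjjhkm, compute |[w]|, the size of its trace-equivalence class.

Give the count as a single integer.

3

#0=j has no predecessor
#1=h depends on [0:j]
#2=i depends on [0:j]
#3=i depends on [2:i]
#4=m depends on [1:h, 3:i]
#5=j depends on [4:m]
#6=j depends on [5:j]
#7=h depends on [6:j]
#8=k depends on [7:h]
#9=m depends on [8:k]
sources: [0:j]
N(rest) = Σ N(rest − s) over sources s of rest; N(one piece) = 1:
  size 1 → [9]=1
  size 2 → [8,9]=1
  size 3 → [7,8,9]=1
  size 4 → [6,7,8,9]=1
  size 5 → [5,6,7,8,9]=1
  size 6 → [4,5,6,7,8,9]=1
  size 7 → [1,4,5,6,7,8,9]=1  [3,4,5,6,7,8,9]=1
  size 8 → [1,3,4,5,6,7,8,9]=2  [2,3,4,5,6,7,8,9]=1
  first=0(j) contributes 3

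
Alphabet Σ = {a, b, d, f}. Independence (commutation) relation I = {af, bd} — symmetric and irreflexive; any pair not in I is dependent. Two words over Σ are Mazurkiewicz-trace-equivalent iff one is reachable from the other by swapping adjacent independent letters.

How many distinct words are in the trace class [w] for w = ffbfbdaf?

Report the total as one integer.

0(f) covers ∅
1(f) covers 0:f
2(b) covers 1:f
3(f) covers 2:b
4(b) covers 3:f
5(d) covers 3:f
6(a) covers 4:b, 5:d
7(f) covers 4:b, 5:d
floor of heap: 0:f
completions by unplaced set U, small U first (add the entries for U minus each lowest piece of U):
  |U|=1: {6}:1  {7}:1
  |U|=2: {6,7}:2
  |U|=3: {4,6,7}:2  {5,6,7}:2
  |U|=4: {4,5,6,7}:4
  |U|=5: {3,4,5,6,7}:4
  |U|=6: {2,3,4,5,6,7}:4
  start at 0(f): 4

4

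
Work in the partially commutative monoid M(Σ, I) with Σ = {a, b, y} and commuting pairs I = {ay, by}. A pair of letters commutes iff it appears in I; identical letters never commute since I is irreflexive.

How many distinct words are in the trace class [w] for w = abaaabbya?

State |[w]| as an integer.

9

piece 0:a — minimal
piece 1:b rests on {0:a}
piece 2:a rests on {1:b}
piece 3:a rests on {2:a}
piece 4:a rests on {3:a}
piece 5:b rests on {4:a}
piece 6:b rests on {5:b}
piece 7:y — minimal
piece 8:a rests on {6:b}
minimal pieces: {0:a, 7:y}
ways to finish when only these pieces remain (= sum over removing one remaining piece with nothing left below it):
  1 left: {7}→1  {8}→1
  2 left: {6,8}→1  {7,8}→2
  3 left: {5,6,8}→1  {6,7,8}→3
  4 left: {4,5,6,8}→1  {5,6,7,8}→4
  5 left: {3,4,5,6,8}→1  {4,5,6,7,8}→5
  6 left: {2,3,4,5,6,8}→1  {3,4,5,6,7,8}→6
  7 left: {1,2,3,4,5,6,8}→1  {2,3,4,5,6,7,8}→7
  placing 0:a first → 8 extensions
  placing 7:y first → 1 extensions
total linear extensions = 9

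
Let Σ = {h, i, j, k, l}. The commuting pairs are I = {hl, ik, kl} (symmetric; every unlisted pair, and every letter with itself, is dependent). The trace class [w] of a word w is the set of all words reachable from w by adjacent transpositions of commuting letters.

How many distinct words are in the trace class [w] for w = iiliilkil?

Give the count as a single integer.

drop 0:i onto floor
drop 1:i onto {0:i}
drop 2:l onto {1:i}
drop 3:i onto {2:l}
drop 4:i onto {3:i}
drop 5:l onto {4:i}
drop 6:k onto floor
drop 7:i onto {5:l}
drop 8:l onto {7:i}
ground layer = {0:i, 6:k}
drop-orders for the pieces not yet dropped (sum over which currently-grounded one goes next):
  1 to go: {6} 1  {8} 1
  2 to go: {6,8} 2  {7,8} 1
  3 to go: {5,7,8} 1  {6,7,8} 3
  4 to go: {4,5,7,8} 1  {5,6,7,8} 4
  5 to go: {3,4,5,7,8} 1  {4,5,6,7,8} 5
  6 to go: {2,3,4,5,7,8} 1  {3,4,5,6,7,8} 6
  7 to go: {1,2,3,4,5,7,8} 1  {2,3,4,5,6,7,8} 7
  if 0:i drops first: 8 orders
  if 6:k drops first: 1 orders
heap linearizations: 9

9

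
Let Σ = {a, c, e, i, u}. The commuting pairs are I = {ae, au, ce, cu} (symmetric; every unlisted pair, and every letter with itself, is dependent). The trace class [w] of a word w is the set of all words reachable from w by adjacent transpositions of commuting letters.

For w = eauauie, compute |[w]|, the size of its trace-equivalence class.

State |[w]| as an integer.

10

piece 0:e — minimal
piece 1:a — minimal
piece 2:u rests on {0:e}
piece 3:a rests on {1:a}
piece 4:u rests on {2:u}
piece 5:i rests on {3:a, 4:u}
piece 6:e rests on {5:i}
minimal pieces: {0:e, 1:a}
ways to finish when only these pieces remain (= sum over removing one remaining piece with nothing left below it):
  1 left: {6}→1
  2 left: {5,6}→1
  3 left: {3,5,6}→1  {4,5,6}→1
  4 left: {1,3,5,6}→1  {2,4,5,6}→1  {3,4,5,6}→2
  5 left: {0,2,4,5,6}→1  {1,3,4,5,6}→3  {2,3,4,5,6}→3
  placing 0:e first → 6 extensions
  placing 1:a first → 4 extensions
total linear extensions = 10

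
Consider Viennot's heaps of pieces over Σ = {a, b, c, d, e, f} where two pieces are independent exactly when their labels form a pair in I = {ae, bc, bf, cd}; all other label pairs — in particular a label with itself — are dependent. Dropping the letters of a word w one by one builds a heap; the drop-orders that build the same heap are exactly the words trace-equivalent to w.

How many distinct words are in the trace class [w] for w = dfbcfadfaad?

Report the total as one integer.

4

0(d) covers ∅
1(f) covers 0:d
2(b) covers 0:d
3(c) covers 1:f
4(f) covers 3:c
5(a) covers 2:b, 4:f
6(d) covers 5:a
7(f) covers 6:d
8(a) covers 7:f
9(a) covers 8:a
10(d) covers 9:a
floor of heap: 0:d
completions by unplaced set U, small U first (add the entries for U minus each lowest piece of U):
  |U|=1: {10}:1
  |U|=2: {9,10}:1
  |U|=3: {8,9,10}:1
  |U|=4: {7,8,9,10}:1
  |U|=5: {6,7,8,9,10}:1
  |U|=6: {5,6,7,8,9,10}:1
  |U|=7: {2,5,6,7,8,9,10}:1  {4,5,6,7,8,9,10}:1
  |U|=8: {2,4,5,6,7,8,9,10}:2  {3,4,5,6,7,8,9,10}:1
  |U|=9: {1,3,4,5,6,7,8,9,10}:1  {2,3,4,5,6,7,8,9,10}:3
  start at 0(d): 4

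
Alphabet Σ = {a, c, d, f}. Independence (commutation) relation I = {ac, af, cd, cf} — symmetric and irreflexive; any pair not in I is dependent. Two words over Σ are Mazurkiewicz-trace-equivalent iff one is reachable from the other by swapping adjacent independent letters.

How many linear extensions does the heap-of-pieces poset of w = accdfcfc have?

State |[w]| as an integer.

70

piece 0:a — minimal
piece 1:c — minimal
piece 2:c rests on {1:c}
piece 3:d rests on {0:a}
piece 4:f rests on {3:d}
piece 5:c rests on {2:c}
piece 6:f rests on {4:f}
piece 7:c rests on {5:c}
minimal pieces: {0:a, 1:c}
ways to finish when only these pieces remain (= sum over removing one remaining piece with nothing left below it):
  1 left: {6}→1  {7}→1
  2 left: {4,6}→1  {5,7}→1  {6,7}→2
  3 left: {2,5,7}→1  {3,4,6}→1  {4,6,7}→3  {5,6,7}→3
  4 left: {0,3,4,6}→1  {1,2,5,7}→1  {2,5,6,7}→4  {3,4,6,7}→4  {4,5,6,7}→6
  5 left: {0,3,4,6,7}→5  {1,2,5,6,7}→5  {2,4,5,6,7}→10  {3,4,5,6,7}→10
  6 left: {0,3,4,5,6,7}→15  {1,2,4,5,6,7}→15  {2,3,4,5,6,7}→20
  placing 0:a first → 35 extensions
  placing 1:c first → 35 extensions
total linear extensions = 70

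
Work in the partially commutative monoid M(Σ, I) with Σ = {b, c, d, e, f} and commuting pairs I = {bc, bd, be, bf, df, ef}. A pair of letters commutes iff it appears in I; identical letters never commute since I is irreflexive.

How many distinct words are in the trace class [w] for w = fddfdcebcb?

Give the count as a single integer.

0(f) covers ∅
1(d) covers ∅
2(d) covers 1:d
3(f) covers 0:f
4(d) covers 2:d
5(c) covers 3:f, 4:d
6(e) covers 5:c
7(b) covers ∅
8(c) covers 6:e
9(b) covers 7:b
floor of heap: 0:f, 1:d, 7:b
completions by unplaced set U, small U first (add the entries for U minus each lowest piece of U):
  |U|=1: {8}:1  {9}:1
  |U|=2: {6,8}:1  {7,9}:1  {8,9}:2
  |U|=3: {5,6,8}:1  {6,8,9}:3  {7,8,9}:3
  |U|=4: {3,5,6,8}:1  {4,5,6,8}:1  {5,6,8,9}:4  {6,7,8,9}:6
  |U|=5: {0,3,5,6,8}:1  {2,4,5,6,8}:1  {3,4,5,6,8}:2  {3,5,6,8,9}:5  {4,5,6,8,9}:5  {5,6,7,8,9}:10
  |U|=6: {0,3,4,5,6,8}:3  {0,3,5,6,8,9}:6  {1,2,4,5,6,8}:1  {2,3,4,5,6,8}:3  {2,4,5,6,8,9}:6  {3,4,5,6,8,9}:12  {3,5,6,7,8,9}:15  {4,5,6,7,8,9}:15
  |U|=7: {0,2,3,4,5,6,8}:6  {0,3,4,5,6,8,9}:21  {0,3,5,6,7,8,9}:21  {1,2,3,4,5,6,8}:4  {1,2,4,5,6,8,9}:7  {2,3,4,5,6,8,9}:21  {2,4,5,6,7,8,9}:21  {3,4,5,6,7,8,9}:42
  |U|=8: {0,1,2,3,4,5,6,8}:10  {0,2,3,4,5,6,8,9}:48  {0,3,4,5,6,7,8,9}:84  {1,2,3,4,5,6,8,9}:32  {1,2,4,5,6,7,8,9}:28  {2,3,4,5,6,7,8,9}:84
  start at 0(f): 144
  start at 1(d): 216
  start at 7(b): 90
sum over floor = 450

450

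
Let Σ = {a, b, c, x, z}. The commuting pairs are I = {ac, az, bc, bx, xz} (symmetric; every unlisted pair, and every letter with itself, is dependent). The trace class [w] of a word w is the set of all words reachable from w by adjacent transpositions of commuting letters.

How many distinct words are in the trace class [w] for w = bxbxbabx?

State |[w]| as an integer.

0(b) covers ∅
1(x) covers ∅
2(b) covers 0:b
3(x) covers 1:x
4(b) covers 2:b
5(a) covers 3:x, 4:b
6(b) covers 5:a
7(x) covers 5:a
floor of heap: 0:b, 1:x
completions by unplaced set U, small U first (add the entries for U minus each lowest piece of U):
  |U|=1: {6}:1  {7}:1
  |U|=2: {6,7}:2
  |U|=3: {5,6,7}:2
  |U|=4: {3,5,6,7}:2  {4,5,6,7}:2
  |U|=5: {1,3,5,6,7}:2  {2,4,5,6,7}:2  {3,4,5,6,7}:4
  |U|=6: {0,2,4,5,6,7}:2  {1,3,4,5,6,7}:6  {2,3,4,5,6,7}:6
  start at 0(b): 12
  start at 1(x): 8
sum over floor = 20

20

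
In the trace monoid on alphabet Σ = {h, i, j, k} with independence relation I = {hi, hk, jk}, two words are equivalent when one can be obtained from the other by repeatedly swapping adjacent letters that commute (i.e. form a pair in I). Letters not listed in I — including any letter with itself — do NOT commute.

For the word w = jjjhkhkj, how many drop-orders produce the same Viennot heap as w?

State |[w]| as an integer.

28

0(j) covers ∅
1(j) covers 0:j
2(j) covers 1:j
3(h) covers 2:j
4(k) covers ∅
5(h) covers 3:h
6(k) covers 4:k
7(j) covers 5:h
floor of heap: 0:j, 4:k
completions by unplaced set U, small U first (add the entries for U minus each lowest piece of U):
  |U|=1: {6}:1  {7}:1
  |U|=2: {4,6}:1  {5,7}:1  {6,7}:2
  |U|=3: {3,5,7}:1  {4,6,7}:3  {5,6,7}:3
  |U|=4: {2,3,5,7}:1  {3,5,6,7}:4  {4,5,6,7}:6
  |U|=5: {1,2,3,5,7}:1  {2,3,5,6,7}:5  {3,4,5,6,7}:10
  |U|=6: {0,1,2,3,5,7}:1  {1,2,3,5,6,7}:6  {2,3,4,5,6,7}:15
  start at 0(j): 21
  start at 4(k): 7
sum over floor = 28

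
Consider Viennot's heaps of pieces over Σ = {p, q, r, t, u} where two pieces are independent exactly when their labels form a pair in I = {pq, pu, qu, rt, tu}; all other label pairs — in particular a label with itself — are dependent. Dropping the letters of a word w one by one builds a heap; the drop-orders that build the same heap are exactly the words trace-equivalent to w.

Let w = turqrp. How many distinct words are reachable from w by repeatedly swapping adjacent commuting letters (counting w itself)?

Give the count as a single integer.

3

drop 0:t onto floor
drop 1:u onto floor
drop 2:r onto {1:u}
drop 3:q onto {0:t, 2:r}
drop 4:r onto {3:q}
drop 5:p onto {4:r}
ground layer = {0:t, 1:u}
drop-orders for the pieces not yet dropped (sum over which currently-grounded one goes next):
  1 to go: {5} 1
  2 to go: {4,5} 1
  3 to go: {3,4,5} 1
  4 to go: {0,3,4,5} 1  {2,3,4,5} 1
  if 0:t drops first: 1 orders
  if 1:u drops first: 2 orders
heap linearizations: 3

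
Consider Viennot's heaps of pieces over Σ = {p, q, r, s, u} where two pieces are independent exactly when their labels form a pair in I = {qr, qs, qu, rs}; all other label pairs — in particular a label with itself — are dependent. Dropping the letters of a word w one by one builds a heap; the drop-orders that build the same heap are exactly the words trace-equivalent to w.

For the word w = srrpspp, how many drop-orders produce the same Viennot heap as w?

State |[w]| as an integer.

3

piece 0:s — minimal
piece 1:r — minimal
piece 2:r rests on {1:r}
piece 3:p rests on {0:s, 2:r}
piece 4:s rests on {3:p}
piece 5:p rests on {4:s}
piece 6:p rests on {5:p}
minimal pieces: {0:s, 1:r}
ways to finish when only these pieces remain (= sum over removing one remaining piece with nothing left below it):
  1 left: {6}→1
  2 left: {5,6}→1
  3 left: {4,5,6}→1
  4 left: {3,4,5,6}→1
  5 left: {0,3,4,5,6}→1  {2,3,4,5,6}→1
  placing 0:s first → 1 extensions
  placing 1:r first → 2 extensions
total linear extensions = 3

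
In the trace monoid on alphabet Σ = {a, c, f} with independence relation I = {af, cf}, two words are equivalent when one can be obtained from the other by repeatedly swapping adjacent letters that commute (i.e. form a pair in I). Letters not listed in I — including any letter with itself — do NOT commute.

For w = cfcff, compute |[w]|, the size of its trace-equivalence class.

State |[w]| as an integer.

0(c) covers ∅
1(f) covers ∅
2(c) covers 0:c
3(f) covers 1:f
4(f) covers 3:f
floor of heap: 0:c, 1:f
completions by unplaced set U, small U first (add the entries for U minus each lowest piece of U):
  |U|=1: {2}:1  {4}:1
  |U|=2: {0,2}:1  {2,4}:2  {3,4}:1
  |U|=3: {0,2,4}:3  {1,3,4}:1  {2,3,4}:3
  start at 0(c): 4
  start at 1(f): 6
sum over floor = 10

10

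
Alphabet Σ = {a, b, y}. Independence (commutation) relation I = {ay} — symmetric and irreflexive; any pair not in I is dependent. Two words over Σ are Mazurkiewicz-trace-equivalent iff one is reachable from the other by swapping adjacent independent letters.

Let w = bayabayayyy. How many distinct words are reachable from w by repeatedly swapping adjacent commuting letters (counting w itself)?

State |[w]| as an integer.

0(b) covers ∅
1(a) covers 0:b
2(y) covers 0:b
3(a) covers 1:a
4(b) covers 2:y, 3:a
5(a) covers 4:b
6(y) covers 4:b
7(a) covers 5:a
8(y) covers 6:y
9(y) covers 8:y
10(y) covers 9:y
floor of heap: 0:b
completions by unplaced set U, small U first (add the entries for U minus each lowest piece of U):
  |U|=1: {7}:1  {10}:1
  |U|=2: {5,7}:1  {7,10}:2  {9,10}:1
  |U|=3: {5,7,10}:3  {7,9,10}:3  {8,9,10}:1
  |U|=4: {5,7,9,10}:6  {6,8,9,10}:1  {7,8,9,10}:4
  |U|=5: {5,7,8,9,10}:10  {6,7,8,9,10}:5
  |U|=6: {5,6,7,8,9,10}:15
  |U|=7: {4,5,6,7,8,9,10}:15
  |U|=8: {2,4,5,6,7,8,9,10}:15  {3,4,5,6,7,8,9,10}:15
  |U|=9: {1,3,4,5,6,7,8,9,10}:15  {2,3,4,5,6,7,8,9,10}:30
  start at 0(b): 45

45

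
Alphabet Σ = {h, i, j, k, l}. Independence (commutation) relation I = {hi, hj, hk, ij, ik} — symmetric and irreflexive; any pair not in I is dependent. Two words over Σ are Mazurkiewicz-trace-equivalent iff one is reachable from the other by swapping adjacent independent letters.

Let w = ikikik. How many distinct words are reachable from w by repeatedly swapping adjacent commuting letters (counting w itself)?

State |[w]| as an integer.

20

0(i) covers ∅
1(k) covers ∅
2(i) covers 0:i
3(k) covers 1:k
4(i) covers 2:i
5(k) covers 3:k
floor of heap: 0:i, 1:k
completions by unplaced set U, small U first (add the entries for U minus each lowest piece of U):
  |U|=1: {4}:1  {5}:1
  |U|=2: {2,4}:1  {3,5}:1  {4,5}:2
  |U|=3: {0,2,4}:1  {1,3,5}:1  {2,4,5}:3  {3,4,5}:3
  |U|=4: {0,2,4,5}:4  {1,3,4,5}:4  {2,3,4,5}:6
  start at 0(i): 10
  start at 1(k): 10
sum over floor = 20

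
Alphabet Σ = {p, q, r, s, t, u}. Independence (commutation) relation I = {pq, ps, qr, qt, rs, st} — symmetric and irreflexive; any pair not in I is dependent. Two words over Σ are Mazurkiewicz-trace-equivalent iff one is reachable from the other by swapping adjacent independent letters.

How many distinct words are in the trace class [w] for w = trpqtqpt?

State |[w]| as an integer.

28

#0=t has no predecessor
#1=r depends on [0:t]
#2=p depends on [1:r]
#3=q has no predecessor
#4=t depends on [2:p]
#5=q depends on [3:q]
#6=p depends on [4:t]
#7=t depends on [6:p]
sources: [0:t, 3:q]
N(rest) = Σ N(rest − s) over sources s of rest; N(one piece) = 1:
  size 1 → [5]=1  [7]=1
  size 2 → [3,5]=1  [5,7]=2  [6,7]=1
  size 3 → [3,5,7]=3  [4,6,7]=1  [5,6,7]=3
  size 4 → [2,4,6,7]=1  [3,5,6,7]=6  [4,5,6,7]=4
  size 5 → [1,2,4,6,7]=1  [2,4,5,6,7]=5  [3,4,5,6,7]=10
  size 6 → [0,1,2,4,6,7]=1  [1,2,4,5,6,7]=6  [2,3,4,5,6,7]=15
  first=0(t) contributes 21
  first=3(q) contributes 7
|[w]| = 28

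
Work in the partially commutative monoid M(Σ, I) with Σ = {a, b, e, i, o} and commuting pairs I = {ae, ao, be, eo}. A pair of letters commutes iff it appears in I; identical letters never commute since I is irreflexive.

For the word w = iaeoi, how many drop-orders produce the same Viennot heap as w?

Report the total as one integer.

piece 0:i — minimal
piece 1:a rests on {0:i}
piece 2:e rests on {0:i}
piece 3:o rests on {0:i}
piece 4:i rests on {1:a, 2:e, 3:o}
minimal pieces: {0:i}
ways to finish when only these pieces remain (= sum over removing one remaining piece with nothing left below it):
  1 left: {4}→1
  2 left: {1,4}→1  {2,4}→1  {3,4}→1
  3 left: {1,2,4}→2  {1,3,4}→2  {2,3,4}→2
  placing 0:i first → 6 extensions

6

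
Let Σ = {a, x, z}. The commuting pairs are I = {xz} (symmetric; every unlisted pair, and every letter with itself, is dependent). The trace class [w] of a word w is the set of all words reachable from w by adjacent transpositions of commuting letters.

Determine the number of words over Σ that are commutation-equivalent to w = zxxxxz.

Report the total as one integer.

#0=z has no predecessor
#1=x has no predecessor
#2=x depends on [1:x]
#3=x depends on [2:x]
#4=x depends on [3:x]
#5=z depends on [0:z]
sources: [0:z, 1:x]
N(rest) = Σ N(rest − s) over sources s of rest; N(one piece) = 1:
  size 1 → [4]=1  [5]=1
  size 2 → [0,5]=1  [3,4]=1  [4,5]=2
  size 3 → [0,4,5]=3  [2,3,4]=1  [3,4,5]=3
  size 4 → [0,3,4,5]=6  [1,2,3,4]=1  [2,3,4,5]=4
  first=0(z) contributes 5
  first=1(x) contributes 10
|[w]| = 15

15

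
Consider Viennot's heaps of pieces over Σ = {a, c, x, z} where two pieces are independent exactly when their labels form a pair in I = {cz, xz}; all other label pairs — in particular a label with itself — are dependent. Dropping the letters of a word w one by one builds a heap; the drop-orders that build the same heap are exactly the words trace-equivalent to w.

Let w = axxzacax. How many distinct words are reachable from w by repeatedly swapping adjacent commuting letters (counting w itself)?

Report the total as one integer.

drop 0:a onto floor
drop 1:x onto {0:a}
drop 2:x onto {1:x}
drop 3:z onto {0:a}
drop 4:a onto {2:x, 3:z}
drop 5:c onto {4:a}
drop 6:a onto {5:c}
drop 7:x onto {6:a}
ground layer = {0:a}
drop-orders for the pieces not yet dropped (sum over which currently-grounded one goes next):
  1 to go: {7} 1
  2 to go: {6,7} 1
  3 to go: {5,6,7} 1
  4 to go: {4,5,6,7} 1
  5 to go: {2,4,5,6,7} 1  {3,4,5,6,7} 1
  6 to go: {1,2,4,5,6,7} 1  {2,3,4,5,6,7} 2
  if 0:a drops first: 3 orders

3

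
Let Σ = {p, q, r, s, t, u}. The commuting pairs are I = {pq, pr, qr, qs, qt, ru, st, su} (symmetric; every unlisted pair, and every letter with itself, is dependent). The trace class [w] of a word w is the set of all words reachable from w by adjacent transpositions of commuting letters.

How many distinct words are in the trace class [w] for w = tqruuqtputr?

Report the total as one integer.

drop 0:t onto floor
drop 1:q onto floor
drop 2:r onto {0:t}
drop 3:u onto {0:t, 1:q}
drop 4:u onto {3:u}
drop 5:q onto {4:u}
drop 6:t onto {2:r, 4:u}
drop 7:p onto {6:t}
drop 8:u onto {5:q, 7:p}
drop 9:t onto {8:u}
drop 10:r onto {9:t}
ground layer = {0:t, 1:q}
drop-orders for the pieces not yet dropped (sum over which currently-grounded one goes next):
  1 to go: {10} 1
  2 to go: {9,10} 1
  3 to go: {8,9,10} 1
  4 to go: {5,8,9,10} 1  {7,8,9,10} 1
  5 to go: {5,7,8,9,10} 2  {6,7,8,9,10} 1
  6 to go: {2,6,7,8,9,10} 1  {5,6,7,8,9,10} 3
  7 to go: {2,5,6,7,8,9,10} 4  {4,5,6,7,8,9,10} 3
  8 to go: {2,4,5,6,7,8,9,10} 7  {3,4,5,6,7,8,9,10} 3
  9 to go: {1,3,4,5,6,7,8,9,10} 3  {2,3,4,5,6,7,8,9,10} 10
  if 0:t drops first: 13 orders
  if 1:q drops first: 10 orders
heap linearizations: 23

23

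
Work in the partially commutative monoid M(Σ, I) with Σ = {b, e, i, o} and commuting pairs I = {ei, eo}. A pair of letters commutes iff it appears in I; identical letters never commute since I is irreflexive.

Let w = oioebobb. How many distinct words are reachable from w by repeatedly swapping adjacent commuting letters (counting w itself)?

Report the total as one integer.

piece 0:o — minimal
piece 1:i rests on {0:o}
piece 2:o rests on {1:i}
piece 3:e — minimal
piece 4:b rests on {2:o, 3:e}
piece 5:o rests on {4:b}
piece 6:b rests on {5:o}
piece 7:b rests on {6:b}
minimal pieces: {0:o, 3:e}
ways to finish when only these pieces remain (= sum over removing one remaining piece with nothing left below it):
  1 left: {7}→1
  2 left: {6,7}→1
  3 left: {5,6,7}→1
  4 left: {4,5,6,7}→1
  5 left: {2,4,5,6,7}→1  {3,4,5,6,7}→1
  6 left: {1,2,4,5,6,7}→1  {2,3,4,5,6,7}→2
  placing 0:o first → 3 extensions
  placing 3:e first → 1 extensions
total linear extensions = 4

4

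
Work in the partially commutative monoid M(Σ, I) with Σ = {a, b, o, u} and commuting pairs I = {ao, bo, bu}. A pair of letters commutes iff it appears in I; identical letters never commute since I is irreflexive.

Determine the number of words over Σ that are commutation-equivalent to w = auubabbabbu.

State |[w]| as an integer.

9

piece 0:a — minimal
piece 1:u rests on {0:a}
piece 2:u rests on {1:u}
piece 3:b rests on {0:a}
piece 4:a rests on {2:u, 3:b}
piece 5:b rests on {4:a}
piece 6:b rests on {5:b}
piece 7:a rests on {6:b}
piece 8:b rests on {7:a}
piece 9:b rests on {8:b}
piece 10:u rests on {7:a}
minimal pieces: {0:a}
ways to finish when only these pieces remain (= sum over removing one remaining piece with nothing left below it):
  1 left: {9}→1  {10}→1
  2 left: {8,9}→1  {9,10}→2
  3 left: {8,9,10}→3
  4 left: {7,8,9,10}→3
  5 left: {6,7,8,9,10}→3
  6 left: {5,6,7,8,9,10}→3
  7 left: {4,5,6,7,8,9,10}→3
  8 left: {2,4,5,6,7,8,9,10}→3  {3,4,5,6,7,8,9,10}→3
  9 left: {1,2,4,5,6,7,8,9,10}→3  {2,3,4,5,6,7,8,9,10}→6
  placing 0:a first → 9 extensions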